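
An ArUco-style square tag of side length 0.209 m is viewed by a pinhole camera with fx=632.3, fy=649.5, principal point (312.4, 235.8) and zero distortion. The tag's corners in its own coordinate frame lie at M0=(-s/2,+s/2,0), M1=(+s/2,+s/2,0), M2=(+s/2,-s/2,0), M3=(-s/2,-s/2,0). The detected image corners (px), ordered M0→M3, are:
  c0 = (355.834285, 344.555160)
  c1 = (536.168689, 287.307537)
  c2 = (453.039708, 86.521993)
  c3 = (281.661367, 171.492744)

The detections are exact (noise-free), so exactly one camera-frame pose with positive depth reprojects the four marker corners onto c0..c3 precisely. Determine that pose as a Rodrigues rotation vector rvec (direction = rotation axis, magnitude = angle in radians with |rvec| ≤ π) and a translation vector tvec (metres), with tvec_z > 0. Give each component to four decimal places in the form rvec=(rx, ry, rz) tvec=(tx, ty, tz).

rvec=(0.1394, 0.4608, -0.3965) tvec=(0.0933, -0.0105, 0.6683)

Intrinsics K: fx=632.3, fy=649.5, cx=312.4, cy=235.8
Marker side s = 0.209 m; corners in marker frame (Z=0):
  M0 = (-0.1045, +0.1045, 0)
  M1 = (+0.1045, +0.1045, 0)
  M2 = (+0.1045, -0.1045, 0)
  M3 = (-0.1045, -0.1045, 0)
Detected image corners:
  c0 = (355.834285, 344.555160) px
  c1 = (536.168689, 287.307537) px
  c2 = (453.039708, 86.521993) px
  c3 = (281.661367, 171.492744) px
Planar DLT: solve 8×8 A·h = b for H (H[2,2]=1):
  H  [+562.71457 +400.39985 +400.63460]
  H  [-492.33880 +903.63327 +225.63209]
  H  [-0.68567 +0.06299 +1.00000]
B = K⁻¹H; ‖b₁‖=1.496350, ‖b₂‖=1.496350; λ = 2/(‖b₁‖+‖b₂‖) = 0.668293, sign → tz>0 ⇒ λ=+0.668293
r₁ = λ·B[:,0] = (+0.82114,-0.34023,-0.45823); r₂ = λ·B[:,1] = (+0.40240,+0.91450,+0.04209)
r₃ = r₁×r₂ = (+0.40473,-0.21895,+0.88784); SVD([r₁ r₂ r₃]) → R = UVᵀ:
  R  [+0.82114 +0.40240 +0.40473]
  R  [-0.34023 +0.91450 -0.21895]
  R  [-0.45823 +0.04209 +0.88784]
t = (+0.09326, -0.01046, +0.66829) m
tr R = 2.623478; θ = arccos((tr R − 1)/2) = 0.623673 rad = 35.734°
axis k = ((R−Rᵀ)₃₂, (R−Rᵀ)₁₃, (R−Rᵀ)₂₁) / (2 sinθ) = (+0.223490, +0.738804, -0.635784)
rvec = θ·k = (+0.139385, +0.460772, -0.396521)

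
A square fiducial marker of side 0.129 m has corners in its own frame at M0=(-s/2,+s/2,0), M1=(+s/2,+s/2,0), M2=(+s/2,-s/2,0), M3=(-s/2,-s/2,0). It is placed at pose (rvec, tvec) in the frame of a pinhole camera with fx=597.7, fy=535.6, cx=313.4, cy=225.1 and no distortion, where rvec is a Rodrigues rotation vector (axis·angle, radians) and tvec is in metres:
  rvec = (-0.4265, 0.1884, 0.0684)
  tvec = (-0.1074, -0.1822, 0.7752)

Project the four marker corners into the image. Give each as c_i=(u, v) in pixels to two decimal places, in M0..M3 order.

Intrinsics K: fx=597.7, fy=535.6, cx=313.4, cy=225.1
Marker side s = 0.129 m; corners in marker frame (Z=0):
  M0 = (-0.0645, +0.0645, 0)
  M1 = (+0.0645, +0.0645, 0)
  M2 = (+0.0645, -0.0645, 0)
  M3 = (-0.0645, -0.0645, 0)
rvec = (-0.4265, 0.1884, 0.0684), |rvec| = θ = 0.47125 rad = 27.001°
Rodrigues: sinθ=0.45400, 1−cosθ=0.10900; R = I + sinθ·[k]× + (1−cosθ)·[k]×²:
    [+0.98028 -0.10533 +0.16719]
    [+0.02646 +0.90842 +0.41721]
    [-0.19582 -0.40456 +0.89330]
t = (-0.1074, -0.1822, 0.7752) m
M0: Pc = R·M0+t = (-0.17742, -0.12531, +0.76174); u = 597.7·(-0.17742)/0.76174 + 313.4 = 174.1847, v = 535.6·(-0.12531)/0.76174 + 225.1 = 136.9884
M1: Pc = R·M1+t = (-0.05097, -0.12190, +0.73648); u = 597.7·(-0.05097)/0.73648 + 313.4 = 272.0377, v = 535.6·(-0.12190)/0.73648 + 225.1 = 136.4484
M2: Pc = R·M2+t = (-0.03738, -0.23909, +0.78866); u = 597.7·(-0.03738)/0.78866 + 313.4 = 285.0728, v = 535.6·(-0.23909)/0.78866 + 225.1 = 62.7306
M3: Pc = R·M3+t = (-0.16383, -0.24250, +0.81392); u = 597.7·(-0.16383)/0.81392 + 313.4 = 193.0896, v = 535.6·(-0.24250)/0.81392 + 225.1 = 65.5239

c0=(174.18, 136.99) c1=(272.04, 136.45) c2=(285.07, 62.73) c3=(193.09, 65.52)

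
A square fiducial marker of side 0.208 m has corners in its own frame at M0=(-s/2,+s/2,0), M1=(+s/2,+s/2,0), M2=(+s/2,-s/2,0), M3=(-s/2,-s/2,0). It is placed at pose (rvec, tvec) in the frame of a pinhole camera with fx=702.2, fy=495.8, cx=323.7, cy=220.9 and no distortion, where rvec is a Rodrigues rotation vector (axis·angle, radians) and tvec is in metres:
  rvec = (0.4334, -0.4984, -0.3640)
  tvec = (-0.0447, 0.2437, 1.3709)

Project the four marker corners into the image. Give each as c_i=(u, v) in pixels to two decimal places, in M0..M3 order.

Intrinsics K: fx=702.2, fy=495.8, cx=323.7, cy=220.9
Marker side s = 0.208 m; corners in marker frame (Z=0):
  M0 = (-0.1040, +0.1040, 0)
  M1 = (+0.1040, +0.1040, 0)
  M2 = (+0.1040, -0.1040, 0)
  M3 = (-0.1040, -0.1040, 0)
rvec = (0.4334, -0.4984, -0.3640), |rvec| = θ = 0.75414 rad = 43.209°
Rodrigues: sinθ=0.68467, 1−cosθ=0.27114; R = I + sinθ·[k]× + (1−cosθ)·[k]×²:
    [+0.81841 +0.22748 -0.52769]
    [-0.43345 +0.84728 -0.30698]
    [+0.37727 +0.47996 +0.79202]
t = (-0.0447, 0.2437, 1.3709) m
M0: Pc = R·M0+t = (-0.10616, +0.37690, +1.38158); u = 702.2·(-0.10616)/1.38158 + 323.7 = 269.7453, v = 495.8·(+0.37690)/1.38158 + 220.9 = 356.1545
M1: Pc = R·M1+t = (+0.06407, +0.28674, +1.46005); u = 702.2·(+0.06407)/1.46005 + 323.7 = 354.5153, v = 495.8·(+0.28674)/1.46005 + 220.9 = 318.2700
M2: Pc = R·M2+t = (+0.01676, +0.11050, +1.36022); u = 702.2·(+0.01676)/1.36022 + 323.7 = 332.3501, v = 495.8·(+0.11050)/1.36022 + 220.9 = 261.1788
M3: Pc = R·M3+t = (-0.15347, +0.20066, +1.28175); u = 702.2·(-0.15347)/1.28175 + 323.7 = 239.6206, v = 495.8·(+0.20066)/1.28175 + 220.9 = 298.5188

c0=(269.75, 356.15) c1=(354.52, 318.27) c2=(332.35, 261.18) c3=(239.62, 298.52)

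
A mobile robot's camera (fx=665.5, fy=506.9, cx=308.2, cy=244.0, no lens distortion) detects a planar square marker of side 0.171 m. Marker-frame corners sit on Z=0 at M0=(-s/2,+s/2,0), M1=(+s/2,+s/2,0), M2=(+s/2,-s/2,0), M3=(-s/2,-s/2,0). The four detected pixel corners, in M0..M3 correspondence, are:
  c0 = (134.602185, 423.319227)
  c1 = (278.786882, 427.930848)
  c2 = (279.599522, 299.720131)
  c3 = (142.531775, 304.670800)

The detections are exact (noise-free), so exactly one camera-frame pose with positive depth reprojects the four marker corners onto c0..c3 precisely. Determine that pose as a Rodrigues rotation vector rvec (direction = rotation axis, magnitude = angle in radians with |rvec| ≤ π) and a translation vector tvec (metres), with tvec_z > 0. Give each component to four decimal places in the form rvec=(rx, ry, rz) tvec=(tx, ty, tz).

Intrinsics K: fx=665.5, fy=506.9, cx=308.2, cy=244.0
Marker side s = 0.171 m; corners in marker frame (Z=0):
  M0 = (-0.0855, +0.0855, 0)
  M1 = (+0.0855, +0.0855, 0)
  M2 = (+0.0855, -0.0855, 0)
  M3 = (-0.0855, -0.0855, 0)
Detected image corners:
  c0 = (134.602185, 423.319227) px
  c1 = (278.786882, 427.930848) px
  c2 = (279.599522, 299.720131) px
  c3 = (142.531775, 304.670800) px
Planar DLT: solve 8×8 A·h = b for H (H[2,2]=1):
  H  [+727.10173 -91.13312 +206.21183]
  H  [-166.75725 +607.89430 +362.27750]
  H  [-0.45348 -0.31005 +1.00000]
B = K⁻¹H; ‖b₁‖=1.383688, ‖b₂‖=1.383688; λ = 2/(‖b₁‖+‖b₂‖) = 0.722706, sign → tz>0 ⇒ λ=+0.722706
r₁ = λ·B[:,0] = (+0.94138,-0.08000,-0.32773); r₂ = λ·B[:,1] = (+0.00481,+0.97456,-0.22408)
r₃ = r₁×r₂ = (+0.33732,+0.20937,+0.91781); SVD([r₁ r₂ r₃]) → R = UVᵀ:
  R  [+0.94138 +0.00481 +0.33732]
  R  [-0.08000 +0.97456 +0.20937]
  R  [-0.32773 -0.22408 +0.91781]
t = (-0.11076, +0.16863, +0.72271) m
tr R = 2.833751; θ = arccos((tr R − 1)/2) = 0.410614 rad = 23.526°
axis k = ((R−Rᵀ)₃₂, (R−Rᵀ)₁₃, (R−Rᵀ)₂₁) / (2 sinθ) = (-0.542930, +0.833033, -0.106223)
rvec = θ·k = (-0.222935, +0.342055, -0.043617)

rvec=(-0.2229, 0.3421, -0.0436) tvec=(-0.1108, 0.1686, 0.7227)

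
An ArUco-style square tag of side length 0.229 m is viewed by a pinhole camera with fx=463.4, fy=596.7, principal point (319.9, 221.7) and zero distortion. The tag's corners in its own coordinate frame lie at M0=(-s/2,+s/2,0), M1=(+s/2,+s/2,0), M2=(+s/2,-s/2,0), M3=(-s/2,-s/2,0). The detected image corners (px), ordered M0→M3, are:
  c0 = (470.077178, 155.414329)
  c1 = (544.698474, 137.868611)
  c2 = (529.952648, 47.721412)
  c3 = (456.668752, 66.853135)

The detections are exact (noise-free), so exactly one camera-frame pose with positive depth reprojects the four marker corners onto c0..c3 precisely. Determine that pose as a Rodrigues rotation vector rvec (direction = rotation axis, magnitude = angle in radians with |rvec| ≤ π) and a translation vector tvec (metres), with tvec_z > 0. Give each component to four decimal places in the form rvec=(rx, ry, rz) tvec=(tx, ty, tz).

Intrinsics K: fx=463.4, fy=596.7, cx=319.9, cy=221.7
Marker side s = 0.229 m; corners in marker frame (Z=0):
  M0 = (-0.1145, +0.1145, 0)
  M1 = (+0.1145, +0.1145, 0)
  M2 = (+0.1145, -0.1145, 0)
  M3 = (-0.1145, -0.1145, 0)
Detected image corners:
  c0 = (470.077178, 155.414329) px
  c1 = (544.698474, 137.868611) px
  c2 = (529.952648, 47.721412) px
  c3 = (456.668752, 66.853135) px
Planar DLT: solve 8×8 A·h = b for H (H[2,2]=1):
  H  [+277.78813 +30.51882 +499.91759]
  H  [-89.30279 +383.85551 +101.74291]
  H  [-0.09019 -0.06180 +1.00000]
B = K⁻¹H; ‖b₁‖=0.677864, ‖b₂‖=0.677864; λ = 2/(‖b₁‖+‖b₂‖) = 1.475223, sign → tz>0 ⇒ λ=+1.475223
r₁ = λ·B[:,0] = (+0.97618,-0.17135,-0.13306); r₂ = λ·B[:,1] = (+0.16010,+0.98288,-0.09117)
r₃ = r₁×r₂ = (+0.14640,+0.06770,+0.98691); SVD([r₁ r₂ r₃]) → R = UVᵀ:
  R  [+0.97618 +0.16010 +0.14640]
  R  [-0.17135 +0.98288 +0.06770]
  R  [-0.13306 -0.09117 +0.98691]
t = (+0.57308, -0.29657, +1.47522) m
tr R = 2.945972; θ = arccos((tr R − 1)/2) = 0.232965 rad = 13.348°
axis k = ((R−Rᵀ)₃₂, (R−Rᵀ)₁₃, (R−Rᵀ)₂₁) / (2 sinθ) = (-0.344087, +0.605241, -0.717835)
rvec = θ·k = (-0.080160, +0.141000, -0.167230)

rvec=(-0.0802, 0.1410, -0.1672) tvec=(0.5731, -0.2966, 1.4752)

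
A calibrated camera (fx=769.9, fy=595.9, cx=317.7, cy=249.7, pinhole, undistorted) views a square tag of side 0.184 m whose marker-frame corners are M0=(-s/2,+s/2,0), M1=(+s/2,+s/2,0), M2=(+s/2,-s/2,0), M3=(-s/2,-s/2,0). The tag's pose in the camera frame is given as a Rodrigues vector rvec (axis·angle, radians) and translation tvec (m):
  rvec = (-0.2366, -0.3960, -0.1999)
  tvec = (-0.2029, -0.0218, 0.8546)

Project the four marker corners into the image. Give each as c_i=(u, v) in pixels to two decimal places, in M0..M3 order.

c0=(63.53, 308.74) c1=(231.48, 285.46) c2=(197.75, 169.14) c3=(33.77, 181.12)

Intrinsics K: fx=769.9, fy=595.9, cx=317.7, cy=249.7
Marker side s = 0.184 m; corners in marker frame (Z=0):
  M0 = (-0.0920, +0.0920, 0)
  M1 = (+0.0920, +0.0920, 0)
  M2 = (+0.0920, -0.0920, 0)
  M3 = (-0.0920, -0.0920, 0)
rvec = (-0.2366, -0.3960, -0.1999), |rvec| = θ = 0.50275 rad = 28.805°
Rodrigues: sinθ=0.48184, 1−cosθ=0.12374; R = I + sinθ·[k]× + (1−cosθ)·[k]×²:
    [+0.90367 +0.23745 -0.35637]
    [-0.14572 +0.95303 +0.26551]
    [+0.40268 -0.18800 +0.89582]
t = (-0.2029, -0.0218, 0.8546) m
M0: Pc = R·M0+t = (-0.26419, +0.07928, +0.80026); u = 769.9·(-0.26419)/0.80026 + 317.7 = 63.5301, v = 595.9·(+0.07928)/0.80026 + 249.7 = 308.7384
M1: Pc = R·M1+t = (-0.09792, +0.05247, +0.87435); u = 769.9·(-0.09792)/0.87435 + 317.7 = 231.4803, v = 595.9·(+0.05247)/0.87435 + 249.7 = 285.4622
M2: Pc = R·M2+t = (-0.14161, -0.12288, +0.90894); u = 769.9·(-0.14161)/0.90894 + 317.7 = 197.7538, v = 595.9·(-0.12288)/0.90894 + 249.7 = 169.1371
M3: Pc = R·M3+t = (-0.30788, -0.09607, +0.83485); u = 769.9·(-0.30788)/0.83485 + 317.7 = 33.7697, v = 595.9·(-0.09607)/0.83485 + 249.7 = 181.1249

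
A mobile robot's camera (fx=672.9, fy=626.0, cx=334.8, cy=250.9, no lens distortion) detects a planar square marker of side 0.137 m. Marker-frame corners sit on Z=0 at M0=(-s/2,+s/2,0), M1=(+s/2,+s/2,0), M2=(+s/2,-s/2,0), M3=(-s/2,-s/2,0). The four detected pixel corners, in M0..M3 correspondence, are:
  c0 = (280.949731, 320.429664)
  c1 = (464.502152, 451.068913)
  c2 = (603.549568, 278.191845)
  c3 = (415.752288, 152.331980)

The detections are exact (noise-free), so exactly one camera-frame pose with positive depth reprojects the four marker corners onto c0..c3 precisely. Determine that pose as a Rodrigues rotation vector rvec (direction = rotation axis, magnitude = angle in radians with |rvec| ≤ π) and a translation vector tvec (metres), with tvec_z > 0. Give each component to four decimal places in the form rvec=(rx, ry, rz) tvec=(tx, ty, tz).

rvec=(-0.0235, 0.0841, 0.6407) tvec=(0.0629, 0.0314, 0.4031)

Intrinsics K: fx=672.9, fy=626.0, cx=334.8, cy=250.9
Marker side s = 0.137 m; corners in marker frame (Z=0):
  M0 = (-0.0685, +0.0685, 0)
  M1 = (+0.0685, +0.0685, 0)
  M2 = (+0.0685, -0.0685, 0)
  M3 = (-0.0685, -0.0685, 0)
Detected image corners:
  c0 = (280.949731, 320.429664) px
  c1 = (464.502152, 451.068913) px
  c2 = (603.549568, 278.191845) px
  c3 = (415.752288, 152.331980) px
Planar DLT: solve 8×8 A·h = b for H (H[2,2]=1):
  H  [+1261.59168 -994.69403 +439.78981]
  H  [+872.32675 +1247.26727 +299.63282]
  H  [-0.21235 +0.01027 +1.00000]
B = K⁻¹H; ‖b₁‖=2.480686, ‖b₂‖=2.480686; λ = 2/(‖b₁‖+‖b₂‖) = 0.403114, sign → tz>0 ⇒ λ=+0.403114
r₁ = λ·B[:,0] = (+0.79837,+0.59605,-0.08560); r₂ = λ·B[:,1] = (-0.59795,+0.80152,+0.00414)
r₃ = r₁×r₂ = (+0.07108,+0.04788,+0.99632); SVD([r₁ r₂ r₃]) → R = UVᵀ:
  R  [+0.79837 -0.59795 +0.07108]
  R  [+0.59605 +0.80152 +0.04788]
  R  [-0.08560 +0.00414 +0.99632]
t = (+0.06290, +0.03138, +0.40311) m
tr R = 2.596215; θ = arccos((tr R − 1)/2) = 0.646648 rad = 37.050°
axis k = ((R−Rᵀ)₃₂, (R−Rᵀ)₁₃, (R−Rᵀ)₂₁) / (2 sinθ) = (-0.036296, +0.130025, +0.990846)
rvec = θ·k = (-0.023471, +0.084081, +0.640729)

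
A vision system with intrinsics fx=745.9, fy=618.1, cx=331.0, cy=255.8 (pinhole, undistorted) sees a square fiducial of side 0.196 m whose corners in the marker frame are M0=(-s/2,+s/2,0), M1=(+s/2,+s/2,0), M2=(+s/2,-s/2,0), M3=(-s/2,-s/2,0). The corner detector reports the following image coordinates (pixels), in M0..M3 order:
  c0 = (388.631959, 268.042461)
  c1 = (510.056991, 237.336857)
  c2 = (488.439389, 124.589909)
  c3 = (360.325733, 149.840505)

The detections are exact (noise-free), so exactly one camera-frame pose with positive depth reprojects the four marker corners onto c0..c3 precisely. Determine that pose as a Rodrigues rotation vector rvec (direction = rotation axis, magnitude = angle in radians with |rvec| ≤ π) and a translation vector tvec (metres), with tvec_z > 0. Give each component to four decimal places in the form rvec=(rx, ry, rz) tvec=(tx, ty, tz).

rvec=(0.1863, -0.3338, -0.2442) tvec=(0.1481, -0.0994, 1.0239)

Intrinsics K: fx=745.9, fy=618.1, cx=331.0, cy=255.8
Marker side s = 0.196 m; corners in marker frame (Z=0):
  M0 = (-0.0980, +0.0980, 0)
  M1 = (+0.0980, +0.0980, 0)
  M2 = (+0.0980, -0.0980, 0)
  M3 = (-0.0980, -0.0980, 0)
Detected image corners:
  c0 = (388.631959, 268.042461) px
  c1 = (510.056991, 237.336857) px
  c2 = (488.439389, 124.589909) px
  c3 = (360.325733, 149.840505) px
Planar DLT: solve 8×8 A·h = b for H (H[2,2]=1):
  H  [+764.25570 +220.73746 +438.91815]
  H  [-85.90144 +630.64598 +195.76645]
  H  [+0.29308 +0.21487 +1.00000]
B = K⁻¹H; ‖b₁‖=0.976657, ‖b₂‖=0.976657; λ = 2/(‖b₁‖+‖b₂‖) = 1.023901, sign → tz>0 ⇒ λ=+1.023901
r₁ = λ·B[:,0] = (+0.91593,-0.26649,+0.30009); r₂ = λ·B[:,1] = (+0.20538,+0.95363,+0.22001)
r₃ = r₁×r₂ = (-0.34480,-0.13988,+0.92819); SVD([r₁ r₂ r₃]) → R = UVᵀ:
  R  [+0.91593 +0.20538 -0.34480]
  R  [-0.26649 +0.95363 -0.13988]
  R  [+0.30009 +0.22001 +0.92819]
t = (+0.14814, -0.09945, +1.02390) m
tr R = 2.797759; θ = arccos((tr R − 1)/2) = 0.453591 rad = 25.989°
axis k = ((R−Rᵀ)₃₂, (R−Rᵀ)₁₃, (R−Rᵀ)₂₁) / (2 sinθ) = (+0.410654, -0.735846, -0.538418)
rvec = θ·k = (+0.186269, -0.333773, -0.244221)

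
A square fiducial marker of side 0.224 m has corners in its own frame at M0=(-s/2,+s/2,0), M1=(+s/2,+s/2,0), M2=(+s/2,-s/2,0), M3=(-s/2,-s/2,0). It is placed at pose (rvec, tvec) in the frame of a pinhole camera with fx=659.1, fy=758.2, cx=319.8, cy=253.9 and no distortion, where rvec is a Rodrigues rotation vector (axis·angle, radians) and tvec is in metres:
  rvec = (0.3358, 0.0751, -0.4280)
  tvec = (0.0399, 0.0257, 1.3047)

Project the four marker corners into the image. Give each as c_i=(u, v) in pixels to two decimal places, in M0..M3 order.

c0=(312.57, 346.66) c1=(413.73, 298.24) c2=(369.51, 184.82) c3=(264.10, 238.60)

Intrinsics K: fx=659.1, fy=758.2, cx=319.8, cy=253.9
Marker side s = 0.224 m; corners in marker frame (Z=0):
  M0 = (-0.1120, +0.1120, 0)
  M1 = (+0.1120, +0.1120, 0)
  M2 = (+0.1120, -0.1120, 0)
  M3 = (-0.1120, -0.1120, 0)
rvec = (0.3358, 0.0751, -0.4280), |rvec| = θ = 0.54917 rad = 31.465°
Rodrigues: sinθ=0.52198, 1−cosθ=0.14704; R = I + sinθ·[k]× + (1−cosθ)·[k]×²:
    [+0.90794 +0.41910 +0.00131]
    [-0.39451 +0.85571 -0.33485]
    [-0.14145 +0.30350 +0.94227]
t = (0.0399, 0.0257, 1.3047) m
M0: Pc = R·M0+t = (-0.01485, +0.16572, +1.35454); u = 659.1·(-0.01485)/1.35454 + 319.8 = 312.5745, v = 758.2·(+0.16572)/1.35454 + 253.9 = 346.6644
M1: Pc = R·M1+t = (+0.18853, +0.07735, +1.32285); u = 659.1·(+0.18853)/1.32285 + 319.8 = 413.7330, v = 758.2·(+0.07735)/1.32285 + 253.9 = 298.2359
M2: Pc = R·M2+t = (+0.09465, -0.11432, +1.25486); u = 659.1·(+0.09465)/1.25486 + 319.8 = 369.5132, v = 758.2·(-0.11432)/1.25486 + 253.9 = 184.8239
M3: Pc = R·M3+t = (-0.10873, -0.02595, +1.28655); u = 659.1·(-0.10873)/1.28655 + 319.8 = 264.0983, v = 758.2·(-0.02595)/1.28655 + 253.9 = 238.6047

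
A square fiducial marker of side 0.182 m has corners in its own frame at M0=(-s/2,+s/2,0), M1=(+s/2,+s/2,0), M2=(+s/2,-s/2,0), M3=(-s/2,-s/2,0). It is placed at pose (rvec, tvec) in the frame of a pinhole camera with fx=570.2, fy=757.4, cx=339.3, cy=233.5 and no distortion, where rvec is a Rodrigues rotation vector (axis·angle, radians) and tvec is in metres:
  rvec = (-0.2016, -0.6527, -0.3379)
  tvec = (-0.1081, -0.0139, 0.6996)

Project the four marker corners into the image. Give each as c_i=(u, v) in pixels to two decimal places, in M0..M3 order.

Intrinsics K: fx=570.2, fy=757.4, cx=339.3, cy=233.5
Marker side s = 0.182 m; corners in marker frame (Z=0):
  M0 = (-0.0910, +0.0910, 0)
  M1 = (+0.0910, +0.0910, 0)
  M2 = (+0.0910, -0.0910, 0)
  M3 = (-0.0910, -0.0910, 0)
rvec = (-0.2016, -0.6527, -0.3379), |rvec| = θ = 0.76213 rad = 43.667°
Rodrigues: sinθ=0.69046, 1−cosθ=0.27663; R = I + sinθ·[k]× + (1−cosθ)·[k]×²:
    [+0.74273 +0.36879 -0.55888]
    [-0.24346 +0.92627 +0.28768]
    [+0.62377 -0.07760 +0.77775]
t = (-0.1081, -0.0139, 0.6996) m
M0: Pc = R·M0+t = (-0.14213, +0.09254, +0.63578); u = 570.2·(-0.14213)/0.63578 + 339.3 = 211.8316, v = 757.4·(+0.09254)/0.63578 + 233.5 = 343.7488
M1: Pc = R·M1+t = (-0.00695, +0.04824, +0.74930); u = 570.2·(-0.00695)/0.74930 + 339.3 = 334.0100, v = 757.4·(+0.04824)/0.74930 + 233.5 = 282.2569
M2: Pc = R·M2+t = (-0.07407, -0.12034, +0.76342); u = 570.2·(-0.07407)/0.76342 + 339.3 = 283.9756, v = 757.4·(-0.12034)/0.76342 + 233.5 = 114.1049
M3: Pc = R·M3+t = (-0.20925, -0.07604, +0.64990); u = 570.2·(-0.20925)/0.64990 + 339.3 = 155.7124, v = 757.4·(-0.07604)/0.64990 + 233.5 = 144.8873

c0=(211.83, 343.75) c1=(334.01, 282.26) c2=(283.98, 114.10) c3=(155.71, 144.89)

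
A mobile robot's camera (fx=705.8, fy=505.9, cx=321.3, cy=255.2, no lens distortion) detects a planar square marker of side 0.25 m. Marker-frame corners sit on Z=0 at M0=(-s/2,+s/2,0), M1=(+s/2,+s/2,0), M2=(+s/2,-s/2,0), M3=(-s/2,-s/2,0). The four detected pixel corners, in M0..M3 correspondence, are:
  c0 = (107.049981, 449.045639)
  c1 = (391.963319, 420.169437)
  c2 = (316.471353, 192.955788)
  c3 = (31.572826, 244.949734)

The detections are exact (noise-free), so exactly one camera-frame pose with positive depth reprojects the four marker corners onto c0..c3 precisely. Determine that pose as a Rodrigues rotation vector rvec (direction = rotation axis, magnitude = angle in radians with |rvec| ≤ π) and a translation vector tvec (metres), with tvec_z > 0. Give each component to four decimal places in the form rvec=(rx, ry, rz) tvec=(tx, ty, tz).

Intrinsics K: fx=705.8, fy=505.9, cx=321.3, cy=255.2
Marker side s = 0.25 m; corners in marker frame (Z=0):
  M0 = (-0.1250, +0.1250, 0)
  M1 = (+0.1250, +0.1250, 0)
  M2 = (+0.1250, -0.1250, 0)
  M3 = (-0.1250, -0.1250, 0)
Detected image corners:
  c0 = (107.049981, 449.045639) px
  c1 = (391.963319, 420.169437) px
  c2 = (316.471353, 192.955788) px
  c3 = (31.572826, 244.949734) px
Planar DLT: solve 8×8 A·h = b for H (H[2,2]=1):
  H  [+1053.11080 +324.81402 +204.99940]
  H  [-294.61733 +895.56065 +329.26870]
  H  [-0.40854 +0.10803 +1.00000]
B = K⁻¹H; ‖b₁‖=1.767587, ‖b₂‖=1.767587; λ = 2/(‖b₁‖+‖b₂‖) = 0.565743, sign → tz>0 ⇒ λ=+0.565743
r₁ = λ·B[:,0] = (+0.94935,-0.21288,-0.23113); r₂ = λ·B[:,1] = (+0.23254,+0.97067,+0.06112)
r₃ = r₁×r₂ = (+0.21134,-0.11177,+0.97100); SVD([r₁ r₂ r₃]) → R = UVᵀ:
  R  [+0.94935 +0.23254 +0.21134]
  R  [-0.21288 +0.97067 -0.11177]
  R  [-0.23113 +0.06112 +0.97100]
t = (-0.09322, +0.08283, +0.56574) m
tr R = 2.891017; θ = arccos((tr R − 1)/2) = 0.331643 rad = 19.002°
axis k = ((R−Rᵀ)₃₂, (R−Rᵀ)₁₃, (R−Rᵀ)₂₁) / (2 sinθ) = (+0.265490, +0.679462, -0.683993)
rvec = θ·k = (+0.088048, +0.225339, -0.226842)

rvec=(0.0880, 0.2253, -0.2268) tvec=(-0.0932, 0.0828, 0.5657)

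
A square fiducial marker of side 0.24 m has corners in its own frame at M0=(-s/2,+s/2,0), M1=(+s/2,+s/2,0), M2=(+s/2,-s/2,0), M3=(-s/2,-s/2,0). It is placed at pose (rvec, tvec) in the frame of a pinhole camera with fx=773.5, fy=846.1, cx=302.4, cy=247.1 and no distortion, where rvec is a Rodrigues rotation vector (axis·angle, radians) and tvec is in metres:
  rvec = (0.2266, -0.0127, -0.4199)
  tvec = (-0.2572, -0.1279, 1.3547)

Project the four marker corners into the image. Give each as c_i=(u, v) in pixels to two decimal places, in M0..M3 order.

Intrinsics K: fx=773.5, fy=846.1, cx=302.4, cy=247.1
Marker side s = 0.24 m; corners in marker frame (Z=0):
  M0 = (-0.1200, +0.1200, 0)
  M1 = (+0.1200, +0.1200, 0)
  M2 = (+0.1200, -0.1200, 0)
  M3 = (-0.1200, -0.1200, 0)
rvec = (0.2266, -0.0127, -0.4199), |rvec| = θ = 0.47731 rad = 27.348°
Rodrigues: sinθ=0.45939, 1−cosθ=0.11177; R = I + sinθ·[k]× + (1−cosθ)·[k]×²:
    [+0.91342 +0.40272 -0.05890]
    [-0.40555 +0.88831 -0.21548]
    [-0.03446 +0.22071 +0.97473]
t = (-0.2572, -0.1279, 1.3547) m
M0: Pc = R·M0+t = (-0.31848, +0.02736, +1.38532); u = 773.5·(-0.31848)/1.38532 + 302.4 = 124.5730, v = 846.1·(+0.02736)/1.38532 + 247.1 = 263.8125
M1: Pc = R·M1+t = (-0.09926, -0.06997, +1.37705); u = 773.5·(-0.09926)/1.37705 + 302.4 = 246.6437, v = 846.1·(-0.06997)/1.37705 + 247.1 = 204.1095
M2: Pc = R·M2+t = (-0.19592, -0.28316, +1.32408); u = 773.5·(-0.19592)/1.32408 + 302.4 = 187.9499, v = 846.1·(-0.28316)/1.32408 + 247.1 = 66.1559
M3: Pc = R·M3+t = (-0.41514, -0.18583, +1.33235); u = 773.5·(-0.41514)/1.33235 + 302.4 = 61.3903, v = 846.1·(-0.18583)/1.33235 + 247.1 = 129.0887

c0=(124.57, 263.81) c1=(246.64, 204.11) c2=(187.95, 66.16) c3=(61.39, 129.09)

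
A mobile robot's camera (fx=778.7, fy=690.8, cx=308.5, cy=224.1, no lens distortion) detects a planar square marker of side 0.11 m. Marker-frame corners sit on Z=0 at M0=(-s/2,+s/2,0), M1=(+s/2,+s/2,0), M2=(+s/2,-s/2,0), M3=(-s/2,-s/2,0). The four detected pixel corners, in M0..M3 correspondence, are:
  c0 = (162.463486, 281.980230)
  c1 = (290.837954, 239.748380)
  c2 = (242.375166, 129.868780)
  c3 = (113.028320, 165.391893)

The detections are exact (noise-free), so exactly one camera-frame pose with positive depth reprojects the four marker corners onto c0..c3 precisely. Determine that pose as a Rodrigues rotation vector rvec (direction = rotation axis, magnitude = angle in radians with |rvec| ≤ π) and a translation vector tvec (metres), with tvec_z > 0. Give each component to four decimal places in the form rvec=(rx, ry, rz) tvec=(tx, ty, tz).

Intrinsics K: fx=778.7, fy=690.8, cx=308.5, cy=224.1
Marker side s = 0.11 m; corners in marker frame (Z=0):
  M0 = (-0.0550, +0.0550, 0)
  M1 = (+0.0550, +0.0550, 0)
  M2 = (+0.0550, -0.0550, 0)
  M3 = (-0.0550, -0.0550, 0)
Detected image corners:
  c0 = (162.463486, 281.980230) px
  c1 = (290.837954, 239.748380) px
  c2 = (242.375166, 129.868780) px
  c3 = (113.028320, 165.391893) px
Planar DLT: solve 8×8 A·h = b for H (H[2,2]=1):
  H  [+1272.03220 +420.54701 +203.77656]
  H  [-251.65748 +1003.99368 +203.34102]
  H  [+0.49730 -0.12030 +1.00000]
B = K⁻¹H; ‖b₁‖=1.608468, ‖b₂‖=1.608468; λ = 2/(‖b₁‖+‖b₂‖) = 0.621710, sign → tz>0 ⇒ λ=+0.621710
r₁ = λ·B[:,0] = (+0.89310,-0.32679,+0.30918); r₂ = λ·B[:,1] = (+0.36539,+0.92784,-0.07479)
r₃ = r₁×r₂ = (-0.26243,+0.17977,+0.94806); SVD([r₁ r₂ r₃]) → R = UVᵀ:
  R  [+0.89310 +0.36539 -0.26243]
  R  [-0.32679 +0.92784 +0.17977]
  R  [+0.30918 -0.07479 +0.94806]
t = (-0.08361, -0.01868, +0.62171) m
tr R = 2.768998; θ = arccos((tr R − 1)/2) = 0.485378 rad = 27.810°
axis k = ((R−Rᵀ)₃₂, (R−Rᵀ)₁₃, (R−Rᵀ)₂₁) / (2 sinθ) = (-0.272821, -0.612594, -0.741820)
rvec = θ·k = (-0.132421, -0.297340, -0.360063)

rvec=(-0.1324, -0.2973, -0.3601) tvec=(-0.0836, -0.0187, 0.6217)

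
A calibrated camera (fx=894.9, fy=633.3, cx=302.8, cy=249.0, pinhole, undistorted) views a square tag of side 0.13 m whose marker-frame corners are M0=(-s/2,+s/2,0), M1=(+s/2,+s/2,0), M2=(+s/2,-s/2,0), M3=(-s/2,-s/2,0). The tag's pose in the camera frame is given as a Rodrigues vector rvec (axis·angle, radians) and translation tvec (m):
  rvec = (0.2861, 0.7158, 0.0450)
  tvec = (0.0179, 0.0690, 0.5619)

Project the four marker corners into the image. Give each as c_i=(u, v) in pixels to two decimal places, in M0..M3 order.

c0=(263.18, 373.79) c1=(420.36, 414.23) c2=(415.55, 268.62) c3=(249.50, 246.43)

Intrinsics K: fx=894.9, fy=633.3, cx=302.8, cy=249.0
Marker side s = 0.13 m; corners in marker frame (Z=0):
  M0 = (-0.0650, +0.0650, 0)
  M1 = (+0.0650, +0.0650, 0)
  M2 = (+0.0650, -0.0650, 0)
  M3 = (-0.0650, -0.0650, 0)
rvec = (0.2861, 0.7158, 0.0450), |rvec| = θ = 0.77217 rad = 44.242°
Rodrigues: sinθ=0.69769, 1−cosθ=0.28360; R = I + sinθ·[k]× + (1−cosθ)·[k]×²:
    [+0.75533 +0.05675 +0.65288]
    [+0.13807 +0.96010 -0.24318]
    [-0.64063 +0.27383 +0.71736]
t = (0.0179, 0.0690, 0.5619) m
M0: Pc = R·M0+t = (-0.02751, +0.12243, +0.62134); u = 894.9·(-0.02751)/0.62134 + 302.8 = 263.1811, v = 633.3·(+0.12243)/0.62134 + 249.0 = 373.7891
M1: Pc = R·M1+t = (+0.07069, +0.14038, +0.53806); u = 894.9·(+0.07069)/0.53806 + 302.8 = 420.3639, v = 633.3·(+0.14038)/0.53806 + 249.0 = 414.2302
M2: Pc = R·M2+t = (+0.06331, +0.01557, +0.50246); u = 894.9·(+0.06331)/0.50246 + 302.8 = 415.5537, v = 633.3·(+0.01557)/0.50246 + 249.0 = 268.6214
M3: Pc = R·M3+t = (-0.03489, -0.00238, +0.58574); u = 894.9·(-0.03489)/0.58574 + 302.8 = 249.5024, v = 633.3·(-0.00238)/0.58574 + 249.0 = 246.4256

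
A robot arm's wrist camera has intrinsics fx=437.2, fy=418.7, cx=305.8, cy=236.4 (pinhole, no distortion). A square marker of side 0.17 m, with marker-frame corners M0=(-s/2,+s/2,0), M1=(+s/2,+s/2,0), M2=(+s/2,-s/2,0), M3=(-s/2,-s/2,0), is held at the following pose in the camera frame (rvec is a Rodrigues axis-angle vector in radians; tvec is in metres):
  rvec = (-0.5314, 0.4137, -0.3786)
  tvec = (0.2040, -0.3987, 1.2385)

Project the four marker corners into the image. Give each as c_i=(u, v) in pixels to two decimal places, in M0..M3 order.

Intrinsics K: fx=437.2, fy=418.7, cx=305.8, cy=236.4
Marker side s = 0.17 m; corners in marker frame (Z=0):
  M0 = (-0.0850, +0.0850, 0)
  M1 = (+0.0850, +0.0850, 0)
  M2 = (+0.0850, -0.0850, 0)
  M3 = (-0.0850, -0.0850, 0)
rvec = (-0.5314, 0.4137, -0.3786), |rvec| = θ = 0.77257 rad = 44.265°
Rodrigues: sinθ=0.69798, 1−cosθ=0.28388; R = I + sinθ·[k]× + (1−cosθ)·[k]×²:
    [+0.85042 +0.23749 +0.46945]
    [-0.44661 +0.79752 +0.40560]
    [-0.27807 -0.55459 +0.78429]
t = (0.2040, -0.3987, 1.2385) m
M0: Pc = R·M0+t = (+0.15190, -0.29295, +1.21500); u = 437.2·(+0.15190)/1.21500 + 305.8 = 360.4592, v = 418.7·(-0.29295)/1.21500 + 236.4 = 135.4466
M1: Pc = R·M1+t = (+0.29647, -0.36887, +1.16772); u = 437.2·(+0.29647)/1.16772 + 305.8 = 416.8003, v = 418.7·(-0.36887)/1.16772 + 236.4 = 104.1368
M2: Pc = R·M2+t = (+0.25610, -0.50445, +1.26200); u = 437.2·(+0.25610)/1.26200 + 305.8 = 394.5215, v = 418.7·(-0.50445)/1.26200 + 236.4 = 69.0365
M3: Pc = R·M3+t = (+0.11153, -0.42853, +1.30928); u = 437.2·(+0.11153)/1.30928 + 305.8 = 343.0419, v = 418.7·(-0.42853)/1.30928 + 236.4 = 99.3590

c0=(360.46, 135.45) c1=(416.80, 104.14) c2=(394.52, 69.04) c3=(343.04, 99.36)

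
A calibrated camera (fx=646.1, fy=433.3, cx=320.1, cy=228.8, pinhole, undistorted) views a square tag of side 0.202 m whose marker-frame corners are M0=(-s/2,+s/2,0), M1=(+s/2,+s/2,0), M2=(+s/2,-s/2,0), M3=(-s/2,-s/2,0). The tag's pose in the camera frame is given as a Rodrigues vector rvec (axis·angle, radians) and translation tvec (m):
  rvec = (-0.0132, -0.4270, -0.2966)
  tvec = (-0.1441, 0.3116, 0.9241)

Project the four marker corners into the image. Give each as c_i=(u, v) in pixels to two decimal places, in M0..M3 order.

Intrinsics K: fx=646.1, fy=433.3, cx=320.1, cy=228.8
Marker side s = 0.202 m; corners in marker frame (Z=0):
  M0 = (-0.1010, +0.1010, 0)
  M1 = (+0.1010, +0.1010, 0)
  M2 = (+0.1010, -0.1010, 0)
  M3 = (-0.1010, -0.1010, 0)
rvec = (-0.0132, -0.4270, -0.2966), |rvec| = θ = 0.52007 rad = 29.798°
Rodrigues: sinθ=0.49694, 1−cosθ=0.13222; R = I + sinθ·[k]× + (1−cosθ)·[k]×²:
    [+0.86787 +0.28616 -0.40610]
    [-0.28065 +0.95691 +0.07452]
    [+0.40992 +0.04930 +0.91079]
t = (-0.1441, 0.3116, 0.9241) m
M0: Pc = R·M0+t = (-0.20285, +0.43659, +0.88768); u = 646.1·(-0.20285)/0.88768 + 320.1 = 172.4530, v = 433.3·(+0.43659)/0.88768 + 228.8 = 441.9139
M1: Pc = R·M1+t = (-0.02754, +0.37990, +0.97048); u = 646.1·(-0.02754)/0.97048 + 320.1 = 301.7634, v = 433.3·(+0.37990)/0.97048 + 228.8 = 398.4185
M2: Pc = R·M2+t = (-0.08535, +0.18661, +0.96052); u = 646.1·(-0.08535)/0.96052 + 320.1 = 262.6904, v = 433.3·(+0.18661)/0.96052 + 228.8 = 312.9795
M3: Pc = R·M3+t = (-0.26066, +0.24330, +0.87772); u = 646.1·(-0.26066)/0.87772 + 320.1 = 128.2268, v = 433.3·(+0.24330)/0.87772 + 228.8 = 348.9080

c0=(172.45, 441.91) c1=(301.76, 398.42) c2=(262.69, 312.98) c3=(128.23, 348.91)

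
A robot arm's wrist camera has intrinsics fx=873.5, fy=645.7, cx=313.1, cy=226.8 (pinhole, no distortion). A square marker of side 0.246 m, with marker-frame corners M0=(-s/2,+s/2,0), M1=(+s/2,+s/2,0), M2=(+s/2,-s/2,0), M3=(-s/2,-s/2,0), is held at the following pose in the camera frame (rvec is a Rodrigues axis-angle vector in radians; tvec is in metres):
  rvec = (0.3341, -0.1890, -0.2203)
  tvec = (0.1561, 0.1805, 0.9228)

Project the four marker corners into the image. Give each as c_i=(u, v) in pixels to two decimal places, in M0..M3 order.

Intrinsics K: fx=873.5, fy=645.7, cx=313.1, cy=226.8
Marker side s = 0.246 m; corners in marker frame (Z=0):
  M0 = (-0.1230, +0.1230, 0)
  M1 = (+0.1230, +0.1230, 0)
  M2 = (+0.1230, -0.1230, 0)
  M3 = (-0.1230, -0.1230, 0)
rvec = (0.3341, -0.1890, -0.2203), |rvec| = θ = 0.44258 rad = 25.358°
Rodrigues: sinθ=0.42827, 1−cosθ=0.09635; R = I + sinθ·[k]× + (1−cosθ)·[k]×²:
    [+0.95856 +0.18212 -0.21909]
    [-0.24424 +0.92122 -0.30282]
    [+0.14669 +0.34378 +0.92752]
t = (0.1561, 0.1805, 0.9228) m
M0: Pc = R·M0+t = (+0.06060, +0.32385, +0.94704); u = 873.5·(+0.06060)/0.94704 + 313.1 = 368.9923, v = 645.7·(+0.32385)/0.94704 + 226.8 = 447.6042
M1: Pc = R·M1+t = (+0.29640, +0.26377, +0.98313); u = 873.5·(+0.29640)/0.98313 + 313.1 = 576.4514, v = 645.7·(+0.26377)/0.98313 + 226.8 = 400.0385
M2: Pc = R·M2+t = (+0.25160, +0.03715, +0.89856); u = 873.5·(+0.25160)/0.89856 + 313.1 = 557.6857, v = 645.7·(+0.03715)/0.89856 + 226.8 = 253.4947
M3: Pc = R·M3+t = (+0.01580, +0.09723, +0.86247); u = 873.5·(+0.01580)/0.86247 + 313.1 = 329.0990, v = 645.7·(+0.09723)/0.86247 + 226.8 = 299.5932

c0=(368.99, 447.60) c1=(576.45, 400.04) c2=(557.69, 253.49) c3=(329.10, 299.59)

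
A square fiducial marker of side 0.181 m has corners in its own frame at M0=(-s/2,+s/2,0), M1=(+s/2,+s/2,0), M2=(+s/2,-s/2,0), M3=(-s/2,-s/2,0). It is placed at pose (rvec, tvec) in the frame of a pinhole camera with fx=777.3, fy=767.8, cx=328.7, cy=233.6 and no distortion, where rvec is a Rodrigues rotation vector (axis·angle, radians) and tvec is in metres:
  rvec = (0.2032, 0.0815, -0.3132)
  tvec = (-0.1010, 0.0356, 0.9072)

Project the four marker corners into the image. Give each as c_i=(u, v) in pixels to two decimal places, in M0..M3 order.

Intrinsics K: fx=777.3, fy=767.8, cx=328.7, cy=233.6
Marker side s = 0.181 m; corners in marker frame (Z=0):
  M0 = (-0.0905, +0.0905, 0)
  M1 = (+0.0905, +0.0905, 0)
  M2 = (+0.0905, -0.0905, 0)
  M3 = (-0.0905, -0.0905, 0)
rvec = (0.2032, 0.0815, -0.3132), |rvec| = θ = 0.38213 rad = 21.895°
Rodrigues: sinθ=0.37290, 1−cosθ=0.07213; R = I + sinθ·[k]× + (1−cosθ)·[k]×²:
    [+0.94827 +0.31381 +0.04810]
    [-0.29745 +0.93115 -0.21090]
    [-0.11097 +0.18568 +0.97632]
t = (-0.1010, 0.0356, 0.9072) m
M0: Pc = R·M0+t = (-0.15842, +0.14679, +0.93405); u = 777.3·(-0.15842)/0.93405 + 328.7 = 196.8669, v = 767.8·(+0.14679)/0.93405 + 233.6 = 354.2625
M1: Pc = R·M1+t = (+0.01322, +0.09295, +0.91396); u = 777.3·(+0.01322)/0.91396 + 328.7 = 339.9417, v = 767.8·(+0.09295)/0.91396 + 233.6 = 311.6851
M2: Pc = R·M2+t = (-0.04358, -0.07559, +0.88035); u = 777.3·(-0.04358)/0.88035 + 328.7 = 290.2197, v = 767.8·(-0.07559)/0.88035 + 233.6 = 167.6753
M3: Pc = R·M3+t = (-0.21522, -0.02175, +0.90044); u = 777.3·(-0.21522)/0.90044 + 328.7 = 142.9137, v = 767.8·(-0.02175)/0.90044 + 233.6 = 215.0541

c0=(196.87, 354.26) c1=(339.94, 311.69) c2=(290.22, 167.68) c3=(142.91, 215.05)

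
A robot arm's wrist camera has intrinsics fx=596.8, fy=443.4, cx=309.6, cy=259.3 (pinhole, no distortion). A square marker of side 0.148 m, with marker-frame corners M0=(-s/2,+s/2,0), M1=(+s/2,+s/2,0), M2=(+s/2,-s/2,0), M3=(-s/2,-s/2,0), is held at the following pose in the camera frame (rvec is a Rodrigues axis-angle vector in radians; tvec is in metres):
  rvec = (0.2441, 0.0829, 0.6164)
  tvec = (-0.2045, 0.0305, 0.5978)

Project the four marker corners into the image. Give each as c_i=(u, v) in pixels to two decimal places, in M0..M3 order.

Intrinsics K: fx=596.8, fy=443.4, cx=309.6, cy=259.3
Marker side s = 0.148 m; corners in marker frame (Z=0):
  M0 = (-0.0740, +0.0740, 0)
  M1 = (+0.0740, +0.0740, 0)
  M2 = (+0.0740, -0.0740, 0)
  M3 = (-0.0740, -0.0740, 0)
rvec = (0.2441, 0.0829, 0.6164), |rvec| = θ = 0.66814 rad = 38.281°
Rodrigues: sinθ=0.61952, 1−cosθ=0.21502; R = I + sinθ·[k]× + (1−cosθ)·[k]×²:
    [+0.81368 -0.56180 +0.14934]
    [+0.58130 +0.78829 -0.20173]
    [-0.00439 +0.25095 +0.96799]
t = (-0.2045, 0.0305, 0.5978) m
M0: Pc = R·M0+t = (-0.30629, +0.04582, +0.61670); u = 596.8·(-0.30629)/0.61670 + 309.6 = 13.1956, v = 443.4·(+0.04582)/0.61670 + 259.3 = 292.2422
M1: Pc = R·M1+t = (-0.18586, +0.13185, +0.61605); u = 596.8·(-0.18586)/0.61605 + 309.6 = 129.5450, v = 443.4·(+0.13185)/0.61605 + 259.3 = 354.1989
M2: Pc = R·M2+t = (-0.10271, +0.01518, +0.57890); u = 596.8·(-0.10271)/0.57890 + 309.6 = 203.7105, v = 443.4·(+0.01518)/0.57890 + 259.3 = 270.9290
M3: Pc = R·M3+t = (-0.22314, -0.07085, +0.57955); u = 596.8·(-0.22314)/0.57955 + 309.6 = 79.8216, v = 443.4·(-0.07085)/0.57955 + 259.3 = 205.0952

c0=(13.20, 292.24) c1=(129.54, 354.20) c2=(203.71, 270.93) c3=(79.82, 205.10)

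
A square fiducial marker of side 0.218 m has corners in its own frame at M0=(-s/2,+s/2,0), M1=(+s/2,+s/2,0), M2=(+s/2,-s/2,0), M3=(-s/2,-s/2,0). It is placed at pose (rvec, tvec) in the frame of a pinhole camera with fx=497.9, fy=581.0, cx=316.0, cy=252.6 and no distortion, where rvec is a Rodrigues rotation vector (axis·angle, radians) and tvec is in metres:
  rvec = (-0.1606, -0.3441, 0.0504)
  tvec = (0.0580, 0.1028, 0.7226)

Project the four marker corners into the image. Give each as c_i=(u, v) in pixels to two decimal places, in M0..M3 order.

Intrinsics K: fx=497.9, fy=581.0, cx=316.0, cy=252.6
Marker side s = 0.218 m; corners in marker frame (Z=0):
  M0 = (-0.1090, +0.1090, 0)
  M1 = (+0.1090, +0.1090, 0)
  M2 = (+0.1090, -0.1090, 0)
  M3 = (-0.1090, -0.1090, 0)
rvec = (-0.1606, -0.3441, 0.0504), |rvec| = θ = 0.38306 rad = 21.948°
Rodrigues: sinθ=0.37376, 1−cosθ=0.07248; R = I + sinθ·[k]× + (1−cosθ)·[k]×²:
    [+0.94026 -0.02188 -0.33974]
    [+0.07647 +0.98601 +0.14814]
    [+0.33175 -0.16527 +0.92878]
t = (0.0580, 0.1028, 0.7226) m
M0: Pc = R·M0+t = (-0.04687, +0.20194, +0.66843); u = 497.9·(-0.04687)/0.66843 + 316.0 = 281.0844, v = 581.0·(+0.20194)/0.66843 + 252.6 = 428.1270
M1: Pc = R·M1+t = (+0.15810, +0.21861, +0.74075); u = 497.9·(+0.15810)/0.74075 + 316.0 = 422.2709, v = 581.0·(+0.21861)/0.74075 + 252.6 = 424.0655
M2: Pc = R·M2+t = (+0.16287, +0.00366, +0.77677); u = 497.9·(+0.16287)/0.77677 + 316.0 = 420.3995, v = 581.0·(+0.00366)/0.77677 + 252.6 = 255.3381
M3: Pc = R·M3+t = (-0.04210, -0.01301, +0.70445); u = 497.9·(-0.04210)/0.70445 + 316.0 = 286.2416, v = 581.0·(-0.01301)/0.70445 + 252.6 = 241.8699

c0=(281.08, 428.13) c1=(422.27, 424.07) c2=(420.40, 255.34) c3=(286.24, 241.87)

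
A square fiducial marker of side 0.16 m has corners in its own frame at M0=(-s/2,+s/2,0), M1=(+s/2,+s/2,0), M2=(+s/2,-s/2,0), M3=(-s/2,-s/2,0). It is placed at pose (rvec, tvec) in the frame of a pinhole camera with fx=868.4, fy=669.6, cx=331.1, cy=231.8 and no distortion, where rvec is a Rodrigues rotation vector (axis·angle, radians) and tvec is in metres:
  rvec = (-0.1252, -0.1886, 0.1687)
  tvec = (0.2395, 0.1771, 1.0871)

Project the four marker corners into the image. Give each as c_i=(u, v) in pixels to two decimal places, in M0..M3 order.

Intrinsics K: fx=868.4, fy=669.6, cx=331.1, cy=231.8
Marker side s = 0.16 m; corners in marker frame (Z=0):
  M0 = (-0.0800, +0.0800, 0)
  M1 = (+0.0800, +0.0800, 0)
  M2 = (+0.0800, -0.0800, 0)
  M3 = (-0.0800, -0.0800, 0)
rvec = (-0.1252, -0.1886, 0.1687), |rvec| = θ = 0.28232 rad = 16.176°
Rodrigues: sinθ=0.27858, 1−cosθ=0.03959; R = I + sinθ·[k]× + (1−cosθ)·[k]×²:
    [+0.96820 -0.15474 -0.19660]
    [+0.17820 +0.97808 +0.10774]
    [+0.17561 -0.13935 +0.97455]
t = (0.2395, 0.1771, 1.0871) m
M0: Pc = R·M0+t = (+0.14967, +0.24109, +1.06190); u = 868.4·(+0.14967)/1.06190 + 331.1 = 453.4926, v = 669.6·(+0.24109)/1.06190 + 231.8 = 383.8235
M1: Pc = R·M1+t = (+0.30458, +0.26960, +1.09000); u = 868.4·(+0.30458)/1.09000 + 331.1 = 573.7550, v = 669.6·(+0.26960)/1.09000 + 231.8 = 397.4195
M2: Pc = R·M2+t = (+0.32933, +0.11311, +1.11230); u = 868.4·(+0.32933)/1.11230 + 331.1 = 588.2206, v = 669.6·(+0.11311)/1.11230 + 231.8 = 299.8916
M3: Pc = R·M3+t = (+0.17442, +0.08460, +1.08420); u = 868.4·(+0.17442)/1.08420 + 331.1 = 470.8062, v = 669.6·(+0.08460)/1.08420 + 231.8 = 284.0476

c0=(453.49, 383.82) c1=(573.76, 397.42) c2=(588.22, 299.89) c3=(470.81, 284.05)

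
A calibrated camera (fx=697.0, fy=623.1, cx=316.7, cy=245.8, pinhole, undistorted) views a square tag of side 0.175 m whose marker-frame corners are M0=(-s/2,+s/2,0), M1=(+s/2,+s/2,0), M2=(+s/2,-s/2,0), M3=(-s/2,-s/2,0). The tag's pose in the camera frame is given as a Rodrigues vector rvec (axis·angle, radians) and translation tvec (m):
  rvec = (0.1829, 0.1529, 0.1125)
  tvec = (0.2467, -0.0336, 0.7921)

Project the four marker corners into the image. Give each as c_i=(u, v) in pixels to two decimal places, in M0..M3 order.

c0=(445.96, 276.88) c1=(600.39, 294.97) c2=(628.25, 157.51) c3=(466.46, 142.95)

Intrinsics K: fx=697.0, fy=623.1, cx=316.7, cy=245.8
Marker side s = 0.175 m; corners in marker frame (Z=0):
  M0 = (-0.0875, +0.0875, 0)
  M1 = (+0.0875, +0.0875, 0)
  M2 = (+0.0875, -0.0875, 0)
  M3 = (-0.0875, -0.0875, 0)
rvec = (0.1829, 0.1529, 0.1125), |rvec| = θ = 0.26360 rad = 15.103°
Rodrigues: sinθ=0.26056, 1−cosθ=0.03454; R = I + sinθ·[k]× + (1−cosθ)·[k]×²:
    [+0.98209 -0.09730 +0.16136]
    [+0.12510 +0.97708 -0.17224]
    [-0.14091 +0.18934 +0.97175]
t = (0.2467, -0.0336, 0.7921) m
M0: Pc = R·M0+t = (+0.15225, +0.04095, +0.82100); u = 697.0·(+0.15225)/0.82100 + 316.7 = 445.9585, v = 623.1·(+0.04095)/0.82100 + 245.8 = 276.8776
M1: Pc = R·M1+t = (+0.32412, +0.06284, +0.79634); u = 697.0·(+0.32412)/0.79634 + 316.7 = 600.3872, v = 623.1·(+0.06284)/0.79634 + 245.8 = 294.9703
M2: Pc = R·M2+t = (+0.34115, -0.10815, +0.76320); u = 697.0·(+0.34115)/0.76320 + 316.7 = 628.2539, v = 623.1·(-0.10815)/0.76320 + 245.8 = 157.5052
M3: Pc = R·M3+t = (+0.16928, -0.13004, +0.78786); u = 697.0·(+0.16928)/0.78786 + 316.7 = 466.4584, v = 623.1·(-0.13004)/0.78786 + 245.8 = 142.9539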